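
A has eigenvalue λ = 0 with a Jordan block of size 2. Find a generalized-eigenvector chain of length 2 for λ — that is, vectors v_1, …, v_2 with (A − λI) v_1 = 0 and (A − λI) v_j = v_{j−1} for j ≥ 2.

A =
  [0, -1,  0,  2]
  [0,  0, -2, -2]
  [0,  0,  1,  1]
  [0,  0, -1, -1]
A Jordan chain for λ = 0 of length 2:
v_1 = (-1, 0, 0, 0)ᵀ
v_2 = (0, 1, 0, 0)ᵀ

Let N = A − (0)·I. We want v_2 with N^2 v_2 = 0 but N^1 v_2 ≠ 0; then v_{j-1} := N · v_j for j = 2, …, 2.

Pick v_2 = (0, 1, 0, 0)ᵀ.
Then v_1 = N · v_2 = (-1, 0, 0, 0)ᵀ.

Sanity check: (A − (0)·I) v_1 = (0, 0, 0, 0)ᵀ = 0. ✓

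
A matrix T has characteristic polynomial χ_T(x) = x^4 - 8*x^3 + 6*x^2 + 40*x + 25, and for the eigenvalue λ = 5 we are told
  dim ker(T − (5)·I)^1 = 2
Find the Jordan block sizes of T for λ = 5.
Block sizes for λ = 5: [1, 1]

From the dimensions of kernels of powers, the number of Jordan blocks of size at least j is d_j − d_{j−1} where d_j = dim ker(N^j) (with d_0 = 0). Computing the differences gives [2].
The number of blocks of size exactly k is (#blocks of size ≥ k) − (#blocks of size ≥ k + 1), so the partition is: 2 block(s) of size 1.
In nonincreasing order the block sizes are [1, 1].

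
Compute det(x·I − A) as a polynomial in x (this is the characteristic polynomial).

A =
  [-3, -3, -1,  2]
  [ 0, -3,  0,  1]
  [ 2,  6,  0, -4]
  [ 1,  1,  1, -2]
x^4 + 8*x^3 + 24*x^2 + 32*x + 16

Expanding det(x·I − A) (e.g. by cofactor expansion or by noting that A is similar to its Jordan form J, which has the same characteristic polynomial as A) gives
  χ_A(x) = x^4 + 8*x^3 + 24*x^2 + 32*x + 16
which factors as (x + 2)^4. The eigenvalues (with algebraic multiplicities) are λ = -2 with multiplicity 4.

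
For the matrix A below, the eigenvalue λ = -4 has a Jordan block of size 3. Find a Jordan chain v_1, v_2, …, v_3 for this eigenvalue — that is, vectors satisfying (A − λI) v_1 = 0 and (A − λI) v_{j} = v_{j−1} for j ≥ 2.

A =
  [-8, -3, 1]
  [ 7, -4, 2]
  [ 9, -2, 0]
A Jordan chain for λ = -4 of length 3:
v_1 = (4, -10, -14)ᵀ
v_2 = (-4, 7, 9)ᵀ
v_3 = (1, 0, 0)ᵀ

Let N = A − (-4)·I. We want v_3 with N^3 v_3 = 0 but N^2 v_3 ≠ 0; then v_{j-1} := N · v_j for j = 3, …, 2.

Pick v_3 = (1, 0, 0)ᵀ.
Then v_2 = N · v_3 = (-4, 7, 9)ᵀ.
Then v_1 = N · v_2 = (4, -10, -14)ᵀ.

Sanity check: (A − (-4)·I) v_1 = (0, 0, 0)ᵀ = 0. ✓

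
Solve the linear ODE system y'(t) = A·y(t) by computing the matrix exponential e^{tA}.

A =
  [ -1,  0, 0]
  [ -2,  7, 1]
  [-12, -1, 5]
e^{tA} =
  [exp(-t), 0, 0]
  [-2*t*exp(6*t), t*exp(6*t) + exp(6*t), t*exp(6*t)]
  [2*t*exp(6*t) - 2*exp(6*t) + 2*exp(-t), -t*exp(6*t), -t*exp(6*t) + exp(6*t)]

Strategy: write A = P · J · P⁻¹ where J is a Jordan canonical form, so e^{tA} = P · e^{tJ} · P⁻¹, and e^{tJ} can be computed block-by-block.

A has Jordan form
J =
  [-1, 0, 0]
  [ 0, 6, 1]
  [ 0, 0, 6]
(up to reordering of blocks).

Per-block formulas:
  For a 2×2 Jordan block J_2(6): exp(t · J_2(6)) = e^(6t)·(I + t·N), where N is the 2×2 nilpotent shift.
  For a 1×1 block at λ = -1: exp(t · [-1]) = [e^(-1t)].

After assembling e^{tJ} and conjugating by P, we get:

e^{tA} =
  [exp(-t), 0, 0]
  [-2*t*exp(6*t), t*exp(6*t) + exp(6*t), t*exp(6*t)]
  [2*t*exp(6*t) - 2*exp(6*t) + 2*exp(-t), -t*exp(6*t), -t*exp(6*t) + exp(6*t)]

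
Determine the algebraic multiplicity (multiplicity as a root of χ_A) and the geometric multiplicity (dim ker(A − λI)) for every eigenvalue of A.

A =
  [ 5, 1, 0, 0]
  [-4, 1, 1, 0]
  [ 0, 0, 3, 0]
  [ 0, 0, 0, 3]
λ = 3: alg = 4, geom = 2

Step 1 — factor the characteristic polynomial to read off the algebraic multiplicities:
  χ_A(x) = (x - 3)^4

Step 2 — compute geometric multiplicities via the rank-nullity identity g(λ) = n − rank(A − λI):
  rank(A − (3)·I) = 2, so dim ker(A − (3)·I) = n − 2 = 2

Summary:
  λ = 3: algebraic multiplicity = 4, geometric multiplicity = 2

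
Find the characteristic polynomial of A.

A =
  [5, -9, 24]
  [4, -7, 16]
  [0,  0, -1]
x^3 + 3*x^2 + 3*x + 1

Expanding det(x·I − A) (e.g. by cofactor expansion or by noting that A is similar to its Jordan form J, which has the same characteristic polynomial as A) gives
  χ_A(x) = x^3 + 3*x^2 + 3*x + 1
which factors as (x + 1)^3. The eigenvalues (with algebraic multiplicities) are λ = -1 with multiplicity 3.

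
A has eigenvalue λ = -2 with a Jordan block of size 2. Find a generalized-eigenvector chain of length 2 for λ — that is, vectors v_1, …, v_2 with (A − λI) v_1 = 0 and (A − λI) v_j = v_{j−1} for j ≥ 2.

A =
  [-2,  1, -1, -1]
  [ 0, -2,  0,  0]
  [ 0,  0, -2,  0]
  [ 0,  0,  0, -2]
A Jordan chain for λ = -2 of length 2:
v_1 = (1, 0, 0, 0)ᵀ
v_2 = (0, 1, 0, 0)ᵀ

Let N = A − (-2)·I. We want v_2 with N^2 v_2 = 0 but N^1 v_2 ≠ 0; then v_{j-1} := N · v_j for j = 2, …, 2.

Pick v_2 = (0, 1, 0, 0)ᵀ.
Then v_1 = N · v_2 = (1, 0, 0, 0)ᵀ.

Sanity check: (A − (-2)·I) v_1 = (0, 0, 0, 0)ᵀ = 0. ✓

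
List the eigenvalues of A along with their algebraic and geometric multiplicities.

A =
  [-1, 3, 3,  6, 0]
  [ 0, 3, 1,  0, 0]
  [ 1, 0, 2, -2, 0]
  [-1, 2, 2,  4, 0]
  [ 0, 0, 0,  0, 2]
λ = 2: alg = 5, geom = 3

Step 1 — factor the characteristic polynomial to read off the algebraic multiplicities:
  χ_A(x) = (x - 2)^5

Step 2 — compute geometric multiplicities via the rank-nullity identity g(λ) = n − rank(A − λI):
  rank(A − (2)·I) = 2, so dim ker(A − (2)·I) = n − 2 = 3

Summary:
  λ = 2: algebraic multiplicity = 5, geometric multiplicity = 3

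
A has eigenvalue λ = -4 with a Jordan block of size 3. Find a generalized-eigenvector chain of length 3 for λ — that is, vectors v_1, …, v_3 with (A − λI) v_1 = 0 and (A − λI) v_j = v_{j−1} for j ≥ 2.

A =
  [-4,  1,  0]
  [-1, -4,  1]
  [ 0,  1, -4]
A Jordan chain for λ = -4 of length 3:
v_1 = (-1, 0, -1)ᵀ
v_2 = (0, -1, 0)ᵀ
v_3 = (1, 0, 0)ᵀ

Let N = A − (-4)·I. We want v_3 with N^3 v_3 = 0 but N^2 v_3 ≠ 0; then v_{j-1} := N · v_j for j = 3, …, 2.

Pick v_3 = (1, 0, 0)ᵀ.
Then v_2 = N · v_3 = (0, -1, 0)ᵀ.
Then v_1 = N · v_2 = (-1, 0, -1)ᵀ.

Sanity check: (A − (-4)·I) v_1 = (0, 0, 0)ᵀ = 0. ✓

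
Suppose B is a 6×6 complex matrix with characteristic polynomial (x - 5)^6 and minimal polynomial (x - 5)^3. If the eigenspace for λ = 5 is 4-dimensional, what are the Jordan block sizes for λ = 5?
Block sizes for λ = 5: [3, 1, 1, 1]

Step 1 — from the characteristic polynomial, algebraic multiplicity of λ = 5 is 6. From dim ker(B − (5)·I) = 4, there are exactly 4 Jordan blocks for λ = 5.
Step 2 — from the minimal polynomial, the factor (x − 5)^3 tells us the largest block for λ = 5 has size 3.
Step 3 — with total size 6, 4 blocks, and largest block 3, the block sizes (in nonincreasing order) are [3, 1, 1, 1].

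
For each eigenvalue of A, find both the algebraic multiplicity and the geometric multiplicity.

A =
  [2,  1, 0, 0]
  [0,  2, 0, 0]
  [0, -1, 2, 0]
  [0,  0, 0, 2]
λ = 2: alg = 4, geom = 3

Step 1 — factor the characteristic polynomial to read off the algebraic multiplicities:
  χ_A(x) = (x - 2)^4

Step 2 — compute geometric multiplicities via the rank-nullity identity g(λ) = n − rank(A − λI):
  rank(A − (2)·I) = 1, so dim ker(A − (2)·I) = n − 1 = 3

Summary:
  λ = 2: algebraic multiplicity = 4, geometric multiplicity = 3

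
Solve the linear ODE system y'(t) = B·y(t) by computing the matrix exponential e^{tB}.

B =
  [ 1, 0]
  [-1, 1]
e^{tB} =
  [exp(t), 0]
  [-t*exp(t), exp(t)]

Strategy: write B = P · J · P⁻¹ where J is a Jordan canonical form, so e^{tB} = P · e^{tJ} · P⁻¹, and e^{tJ} can be computed block-by-block.

B has Jordan form
J =
  [1, 1]
  [0, 1]
(up to reordering of blocks).

Per-block formulas:
  For a 2×2 Jordan block J_2(1): exp(t · J_2(1)) = e^(1t)·(I + t·N), where N is the 2×2 nilpotent shift.

After assembling e^{tJ} and conjugating by P, we get:

e^{tB} =
  [exp(t), 0]
  [-t*exp(t), exp(t)]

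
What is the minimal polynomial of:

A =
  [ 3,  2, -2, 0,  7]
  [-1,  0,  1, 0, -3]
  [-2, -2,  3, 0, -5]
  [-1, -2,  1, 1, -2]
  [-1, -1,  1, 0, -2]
x^3 - 3*x^2 + 3*x - 1

The characteristic polynomial is χ_A(x) = (x - 1)^5, so the eigenvalues are known. The minimal polynomial is
  m_A(x) = Π_λ (x − λ)^{k_λ}
where k_λ is the size of the *largest* Jordan block for λ (equivalently, the smallest k with (A − λI)^k v = 0 for every generalised eigenvector v of λ).

  λ = 1: largest Jordan block has size 3, contributing (x − 1)^3

So m_A(x) = (x - 1)^3 = x^3 - 3*x^2 + 3*x - 1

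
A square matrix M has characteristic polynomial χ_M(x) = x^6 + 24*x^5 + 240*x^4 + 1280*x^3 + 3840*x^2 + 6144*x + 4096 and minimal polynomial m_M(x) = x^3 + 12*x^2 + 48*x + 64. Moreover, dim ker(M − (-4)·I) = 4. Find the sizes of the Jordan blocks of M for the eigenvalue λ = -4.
Block sizes for λ = -4: [3, 1, 1, 1]

Step 1 — from the characteristic polynomial, algebraic multiplicity of λ = -4 is 6. From dim ker(M − (-4)·I) = 4, there are exactly 4 Jordan blocks for λ = -4.
Step 2 — from the minimal polynomial, the factor (x + 4)^3 tells us the largest block for λ = -4 has size 3.
Step 3 — with total size 6, 4 blocks, and largest block 3, the block sizes (in nonincreasing order) are [3, 1, 1, 1].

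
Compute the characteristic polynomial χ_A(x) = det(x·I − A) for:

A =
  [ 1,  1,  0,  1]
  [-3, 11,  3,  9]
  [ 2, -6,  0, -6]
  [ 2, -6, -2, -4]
x^4 - 8*x^3 + 24*x^2 - 32*x + 16

Expanding det(x·I − A) (e.g. by cofactor expansion or by noting that A is similar to its Jordan form J, which has the same characteristic polynomial as A) gives
  χ_A(x) = x^4 - 8*x^3 + 24*x^2 - 32*x + 16
which factors as (x - 2)^4. The eigenvalues (with algebraic multiplicities) are λ = 2 with multiplicity 4.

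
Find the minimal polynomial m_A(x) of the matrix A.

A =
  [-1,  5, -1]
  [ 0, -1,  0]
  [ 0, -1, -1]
x^3 + 3*x^2 + 3*x + 1

The characteristic polynomial is χ_A(x) = (x + 1)^3, so the eigenvalues are known. The minimal polynomial is
  m_A(x) = Π_λ (x − λ)^{k_λ}
where k_λ is the size of the *largest* Jordan block for λ (equivalently, the smallest k with (A − λI)^k v = 0 for every generalised eigenvector v of λ).

  λ = -1: largest Jordan block has size 3, contributing (x + 1)^3

So m_A(x) = (x + 1)^3 = x^3 + 3*x^2 + 3*x + 1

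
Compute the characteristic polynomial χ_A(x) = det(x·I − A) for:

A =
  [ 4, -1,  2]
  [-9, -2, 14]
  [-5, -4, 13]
x^3 - 15*x^2 + 75*x - 125

Expanding det(x·I − A) (e.g. by cofactor expansion or by noting that A is similar to its Jordan form J, which has the same characteristic polynomial as A) gives
  χ_A(x) = x^3 - 15*x^2 + 75*x - 125
which factors as (x - 5)^3. The eigenvalues (with algebraic multiplicities) are λ = 5 with multiplicity 3.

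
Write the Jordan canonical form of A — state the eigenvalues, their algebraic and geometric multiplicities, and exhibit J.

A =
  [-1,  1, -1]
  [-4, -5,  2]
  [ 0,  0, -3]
J_2(-3) ⊕ J_1(-3)

The characteristic polynomial is
  det(x·I − A) = x^3 + 9*x^2 + 27*x + 27 = (x + 3)^3

Eigenvalues and multiplicities (the geometric multiplicity of λ is n − rank(A − λI), which equals the number of Jordan blocks for λ):
  λ = -3: algebraic multiplicity = 3, geometric multiplicity = 2

Determining the block sizes for each eigenvalue:
  λ = -3: 2 blocks summing to 3 forces exactly one block of size 2 and the rest size 1 → block sizes [2, 1]

Assembling the blocks gives a Jordan form
J =
  [-3,  1,  0]
  [ 0, -3,  0]
  [ 0,  0, -3]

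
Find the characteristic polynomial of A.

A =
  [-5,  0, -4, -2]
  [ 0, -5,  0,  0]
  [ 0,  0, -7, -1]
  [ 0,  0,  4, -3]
x^4 + 20*x^3 + 150*x^2 + 500*x + 625

Expanding det(x·I − A) (e.g. by cofactor expansion or by noting that A is similar to its Jordan form J, which has the same characteristic polynomial as A) gives
  χ_A(x) = x^4 + 20*x^3 + 150*x^2 + 500*x + 625
which factors as (x + 5)^4. The eigenvalues (with algebraic multiplicities) are λ = -5 with multiplicity 4.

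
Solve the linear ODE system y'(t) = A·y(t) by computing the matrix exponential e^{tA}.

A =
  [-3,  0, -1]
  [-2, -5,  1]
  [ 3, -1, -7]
e^{tA} =
  [t^2*exp(-5*t)/2 + 2*t*exp(-5*t) + exp(-5*t), t^2*exp(-5*t)/2, -t*exp(-5*t)]
  [-t^2*exp(-5*t)/2 - 2*t*exp(-5*t), -t^2*exp(-5*t)/2 + exp(-5*t), t*exp(-5*t)]
  [t^2*exp(-5*t) + 3*t*exp(-5*t), t^2*exp(-5*t) - t*exp(-5*t), -2*t*exp(-5*t) + exp(-5*t)]

Strategy: write A = P · J · P⁻¹ where J is a Jordan canonical form, so e^{tA} = P · e^{tJ} · P⁻¹, and e^{tJ} can be computed block-by-block.

A has Jordan form
J =
  [-5,  1,  0]
  [ 0, -5,  1]
  [ 0,  0, -5]
(up to reordering of blocks).

Per-block formulas:
  For a 3×3 Jordan block J_3(-5): exp(t · J_3(-5)) = e^(-5t)·(I + t·N + (t^2/2)·N^2), where N is the 3×3 nilpotent shift.

After assembling e^{tJ} and conjugating by P, we get:

e^{tA} =
  [t^2*exp(-5*t)/2 + 2*t*exp(-5*t) + exp(-5*t), t^2*exp(-5*t)/2, -t*exp(-5*t)]
  [-t^2*exp(-5*t)/2 - 2*t*exp(-5*t), -t^2*exp(-5*t)/2 + exp(-5*t), t*exp(-5*t)]
  [t^2*exp(-5*t) + 3*t*exp(-5*t), t^2*exp(-5*t) - t*exp(-5*t), -2*t*exp(-5*t) + exp(-5*t)]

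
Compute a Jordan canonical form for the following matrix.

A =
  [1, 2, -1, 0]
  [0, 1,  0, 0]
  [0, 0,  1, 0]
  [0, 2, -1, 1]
J_2(1) ⊕ J_1(1) ⊕ J_1(1)

The characteristic polynomial is
  det(x·I − A) = x^4 - 4*x^3 + 6*x^2 - 4*x + 1 = (x - 1)^4

Eigenvalues and multiplicities (the geometric multiplicity of λ is n − rank(A − λI), which equals the number of Jordan blocks for λ):
  λ = 1: algebraic multiplicity = 4, geometric multiplicity = 3

Determining the block sizes for each eigenvalue:
  λ = 1: 3 blocks summing to 4 forces exactly one block of size 2 and the rest size 1 → block sizes [2, 1, 1]

Assembling the blocks gives a Jordan form
J =
  [1, 1, 0, 0]
  [0, 1, 0, 0]
  [0, 0, 1, 0]
  [0, 0, 0, 1]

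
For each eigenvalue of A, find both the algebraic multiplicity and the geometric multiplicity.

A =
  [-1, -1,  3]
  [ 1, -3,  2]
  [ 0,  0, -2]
λ = -2: alg = 3, geom = 1

Step 1 — factor the characteristic polynomial to read off the algebraic multiplicities:
  χ_A(x) = (x + 2)^3

Step 2 — compute geometric multiplicities via the rank-nullity identity g(λ) = n − rank(A − λI):
  rank(A − (-2)·I) = 2, so dim ker(A − (-2)·I) = n − 2 = 1

Summary:
  λ = -2: algebraic multiplicity = 3, geometric multiplicity = 1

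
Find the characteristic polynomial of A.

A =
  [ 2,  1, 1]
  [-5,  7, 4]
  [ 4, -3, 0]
x^3 - 9*x^2 + 27*x - 27

Expanding det(x·I − A) (e.g. by cofactor expansion or by noting that A is similar to its Jordan form J, which has the same characteristic polynomial as A) gives
  χ_A(x) = x^3 - 9*x^2 + 27*x - 27
which factors as (x - 3)^3. The eigenvalues (with algebraic multiplicities) are λ = 3 with multiplicity 3.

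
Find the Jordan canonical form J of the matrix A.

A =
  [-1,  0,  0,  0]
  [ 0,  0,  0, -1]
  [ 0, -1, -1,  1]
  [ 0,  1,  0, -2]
J_2(-1) ⊕ J_1(-1) ⊕ J_1(-1)

The characteristic polynomial is
  det(x·I − A) = x^4 + 4*x^3 + 6*x^2 + 4*x + 1 = (x + 1)^4

Eigenvalues and multiplicities (the geometric multiplicity of λ is n − rank(A − λI), which equals the number of Jordan blocks for λ):
  λ = -1: algebraic multiplicity = 4, geometric multiplicity = 3

Determining the block sizes for each eigenvalue:
  λ = -1: 3 blocks summing to 4 forces exactly one block of size 2 and the rest size 1 → block sizes [2, 1, 1]

Assembling the blocks gives a Jordan form
J =
  [-1,  1,  0,  0]
  [ 0, -1,  0,  0]
  [ 0,  0, -1,  0]
  [ 0,  0,  0, -1]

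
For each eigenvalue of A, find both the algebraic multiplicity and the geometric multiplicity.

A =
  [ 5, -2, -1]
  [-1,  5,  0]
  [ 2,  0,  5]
λ = 5: alg = 3, geom = 1

Step 1 — factor the characteristic polynomial to read off the algebraic multiplicities:
  χ_A(x) = (x - 5)^3

Step 2 — compute geometric multiplicities via the rank-nullity identity g(λ) = n − rank(A − λI):
  rank(A − (5)·I) = 2, so dim ker(A − (5)·I) = n − 2 = 1

Summary:
  λ = 5: algebraic multiplicity = 3, geometric multiplicity = 1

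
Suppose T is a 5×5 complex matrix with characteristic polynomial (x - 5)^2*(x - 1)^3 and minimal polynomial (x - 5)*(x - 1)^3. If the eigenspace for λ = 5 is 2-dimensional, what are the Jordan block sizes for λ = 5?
Block sizes for λ = 5: [1, 1]

Step 1 — from the characteristic polynomial, algebraic multiplicity of λ = 5 is 2. From dim ker(T − (5)·I) = 2, there are exactly 2 Jordan blocks for λ = 5.
Step 2 — from the minimal polynomial, the factor (x − 5) tells us the largest block for λ = 5 has size 1.
Step 3 — with total size 2, 2 blocks, and largest block 1, the block sizes (in nonincreasing order) are [1, 1].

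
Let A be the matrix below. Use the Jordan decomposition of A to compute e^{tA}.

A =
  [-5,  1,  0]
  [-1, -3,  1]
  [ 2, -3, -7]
e^{tA} =
  [-t^2*exp(-5*t)/2 + exp(-5*t), t^2*exp(-5*t) + t*exp(-5*t), t^2*exp(-5*t)/2]
  [-t*exp(-5*t), 2*t*exp(-5*t) + exp(-5*t), t*exp(-5*t)]
  [-t^2*exp(-5*t)/2 + 2*t*exp(-5*t), t^2*exp(-5*t) - 3*t*exp(-5*t), t^2*exp(-5*t)/2 - 2*t*exp(-5*t) + exp(-5*t)]

Strategy: write A = P · J · P⁻¹ where J is a Jordan canonical form, so e^{tA} = P · e^{tJ} · P⁻¹, and e^{tJ} can be computed block-by-block.

A has Jordan form
J =
  [-5,  1,  0]
  [ 0, -5,  1]
  [ 0,  0, -5]
(up to reordering of blocks).

Per-block formulas:
  For a 3×3 Jordan block J_3(-5): exp(t · J_3(-5)) = e^(-5t)·(I + t·N + (t^2/2)·N^2), where N is the 3×3 nilpotent shift.

After assembling e^{tJ} and conjugating by P, we get:

e^{tA} =
  [-t^2*exp(-5*t)/2 + exp(-5*t), t^2*exp(-5*t) + t*exp(-5*t), t^2*exp(-5*t)/2]
  [-t*exp(-5*t), 2*t*exp(-5*t) + exp(-5*t), t*exp(-5*t)]
  [-t^2*exp(-5*t)/2 + 2*t*exp(-5*t), t^2*exp(-5*t) - 3*t*exp(-5*t), t^2*exp(-5*t)/2 - 2*t*exp(-5*t) + exp(-5*t)]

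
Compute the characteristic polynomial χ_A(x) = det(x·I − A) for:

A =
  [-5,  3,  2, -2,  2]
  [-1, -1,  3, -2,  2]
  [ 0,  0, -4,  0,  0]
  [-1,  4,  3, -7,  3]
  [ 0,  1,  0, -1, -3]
x^5 + 20*x^4 + 160*x^3 + 640*x^2 + 1280*x + 1024

Expanding det(x·I − A) (e.g. by cofactor expansion or by noting that A is similar to its Jordan form J, which has the same characteristic polynomial as A) gives
  χ_A(x) = x^5 + 20*x^4 + 160*x^3 + 640*x^2 + 1280*x + 1024
which factors as (x + 4)^5. The eigenvalues (with algebraic multiplicities) are λ = -4 with multiplicity 5.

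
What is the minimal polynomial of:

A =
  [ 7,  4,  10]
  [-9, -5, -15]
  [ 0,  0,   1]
x^2 - 2*x + 1

The characteristic polynomial is χ_A(x) = (x - 1)^3, so the eigenvalues are known. The minimal polynomial is
  m_A(x) = Π_λ (x − λ)^{k_λ}
where k_λ is the size of the *largest* Jordan block for λ (equivalently, the smallest k with (A − λI)^k v = 0 for every generalised eigenvector v of λ).

  λ = 1: largest Jordan block has size 2, contributing (x − 1)^2

So m_A(x) = (x - 1)^2 = x^2 - 2*x + 1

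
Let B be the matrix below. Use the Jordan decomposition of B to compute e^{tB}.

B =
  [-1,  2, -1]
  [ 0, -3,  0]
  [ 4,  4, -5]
e^{tB} =
  [2*t*exp(-3*t) + exp(-3*t), 2*t*exp(-3*t), -t*exp(-3*t)]
  [0, exp(-3*t), 0]
  [4*t*exp(-3*t), 4*t*exp(-3*t), -2*t*exp(-3*t) + exp(-3*t)]

Strategy: write B = P · J · P⁻¹ where J is a Jordan canonical form, so e^{tB} = P · e^{tJ} · P⁻¹, and e^{tJ} can be computed block-by-block.

B has Jordan form
J =
  [-3,  1,  0]
  [ 0, -3,  0]
  [ 0,  0, -3]
(up to reordering of blocks).

Per-block formulas:
  For a 2×2 Jordan block J_2(-3): exp(t · J_2(-3)) = e^(-3t)·(I + t·N), where N is the 2×2 nilpotent shift.
  For a 1×1 block at λ = -3: exp(t · [-3]) = [e^(-3t)].

After assembling e^{tJ} and conjugating by P, we get:

e^{tB} =
  [2*t*exp(-3*t) + exp(-3*t), 2*t*exp(-3*t), -t*exp(-3*t)]
  [0, exp(-3*t), 0]
  [4*t*exp(-3*t), 4*t*exp(-3*t), -2*t*exp(-3*t) + exp(-3*t)]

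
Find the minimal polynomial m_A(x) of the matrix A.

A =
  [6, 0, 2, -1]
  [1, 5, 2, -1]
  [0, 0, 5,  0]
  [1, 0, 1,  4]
x^3 - 15*x^2 + 75*x - 125

The characteristic polynomial is χ_A(x) = (x - 5)^4, so the eigenvalues are known. The minimal polynomial is
  m_A(x) = Π_λ (x − λ)^{k_λ}
where k_λ is the size of the *largest* Jordan block for λ (equivalently, the smallest k with (A − λI)^k v = 0 for every generalised eigenvector v of λ).

  λ = 5: largest Jordan block has size 3, contributing (x − 5)^3

So m_A(x) = (x - 5)^3 = x^3 - 15*x^2 + 75*x - 125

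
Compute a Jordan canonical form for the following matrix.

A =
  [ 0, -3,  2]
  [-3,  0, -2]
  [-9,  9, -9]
J_2(-3) ⊕ J_1(-3)

The characteristic polynomial is
  det(x·I − A) = x^3 + 9*x^2 + 27*x + 27 = (x + 3)^3

Eigenvalues and multiplicities (the geometric multiplicity of λ is n − rank(A − λI), which equals the number of Jordan blocks for λ):
  λ = -3: algebraic multiplicity = 3, geometric multiplicity = 2

Determining the block sizes for each eigenvalue:
  λ = -3: 2 blocks summing to 3 forces exactly one block of size 2 and the rest size 1 → block sizes [2, 1]

Assembling the blocks gives a Jordan form
J =
  [-3,  1,  0]
  [ 0, -3,  0]
  [ 0,  0, -3]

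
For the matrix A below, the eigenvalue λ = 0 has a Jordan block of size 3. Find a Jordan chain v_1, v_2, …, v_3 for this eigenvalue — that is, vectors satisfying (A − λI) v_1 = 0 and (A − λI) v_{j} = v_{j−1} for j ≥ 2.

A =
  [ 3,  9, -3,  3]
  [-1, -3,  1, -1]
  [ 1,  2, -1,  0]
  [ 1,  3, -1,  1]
A Jordan chain for λ = 0 of length 3:
v_1 = (3, -1, 1, 1)ᵀ
v_2 = (9, -3, 2, 3)ᵀ
v_3 = (0, 1, 0, 0)ᵀ

Let N = A − (0)·I. We want v_3 with N^3 v_3 = 0 but N^2 v_3 ≠ 0; then v_{j-1} := N · v_j for j = 3, …, 2.

Pick v_3 = (0, 1, 0, 0)ᵀ.
Then v_2 = N · v_3 = (9, -3, 2, 3)ᵀ.
Then v_1 = N · v_2 = (3, -1, 1, 1)ᵀ.

Sanity check: (A − (0)·I) v_1 = (0, 0, 0, 0)ᵀ = 0. ✓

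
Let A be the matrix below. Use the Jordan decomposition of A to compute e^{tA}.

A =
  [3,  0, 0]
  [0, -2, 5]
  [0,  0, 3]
e^{tA} =
  [exp(3*t), 0, 0]
  [0, exp(-2*t), exp(3*t) - exp(-2*t)]
  [0, 0, exp(3*t)]

Strategy: write A = P · J · P⁻¹ where J is a Jordan canonical form, so e^{tA} = P · e^{tJ} · P⁻¹, and e^{tJ} can be computed block-by-block.

A has Jordan form
J =
  [-2, 0, 0]
  [ 0, 3, 0]
  [ 0, 0, 3]
(up to reordering of blocks).

Per-block formulas:
  For a 1×1 block at λ = 3: exp(t · [3]) = [e^(3t)].
  For a 1×1 block at λ = -2: exp(t · [-2]) = [e^(-2t)].

After assembling e^{tJ} and conjugating by P, we get:

e^{tA} =
  [exp(3*t), 0, 0]
  [0, exp(-2*t), exp(3*t) - exp(-2*t)]
  [0, 0, exp(3*t)]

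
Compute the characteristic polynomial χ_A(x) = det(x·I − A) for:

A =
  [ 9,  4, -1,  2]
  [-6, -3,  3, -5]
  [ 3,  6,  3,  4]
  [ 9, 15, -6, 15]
x^4 - 24*x^3 + 216*x^2 - 864*x + 1296

Expanding det(x·I − A) (e.g. by cofactor expansion or by noting that A is similar to its Jordan form J, which has the same characteristic polynomial as A) gives
  χ_A(x) = x^4 - 24*x^3 + 216*x^2 - 864*x + 1296
which factors as (x - 6)^4. The eigenvalues (with algebraic multiplicities) are λ = 6 with multiplicity 4.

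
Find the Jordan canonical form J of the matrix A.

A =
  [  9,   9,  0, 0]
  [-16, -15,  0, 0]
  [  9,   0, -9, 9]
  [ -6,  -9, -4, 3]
J_2(-3) ⊕ J_2(-3)

The characteristic polynomial is
  det(x·I − A) = x^4 + 12*x^3 + 54*x^2 + 108*x + 81 = (x + 3)^4

Eigenvalues and multiplicities (the geometric multiplicity of λ is n − rank(A − λI), which equals the number of Jordan blocks for λ):
  λ = -3: algebraic multiplicity = 4, geometric multiplicity = 2

Determining the block sizes for each eigenvalue:
  λ = -3: with am = 4 and gm = 2, the partition is not yet determined (e.g. several partitions of 4 into 2 parts exist). Let N = A − (-3)·I. Computing rank(N^1) = 2, rank(N^2) = 0; the number of blocks of size ≥ j is rank(N^{j−1}) − rank(N^j), giving [2, 2]. So we have 2 block(s) of size 2 → block sizes [2, 2]

Assembling the blocks gives a Jordan form
J =
  [-3,  1,  0,  0]
  [ 0, -3,  0,  0]
  [ 0,  0, -3,  1]
  [ 0,  0,  0, -3]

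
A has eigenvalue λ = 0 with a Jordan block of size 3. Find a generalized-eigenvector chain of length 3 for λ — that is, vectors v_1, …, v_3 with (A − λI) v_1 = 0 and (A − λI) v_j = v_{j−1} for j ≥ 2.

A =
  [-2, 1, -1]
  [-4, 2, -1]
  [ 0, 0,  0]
A Jordan chain for λ = 0 of length 3:
v_1 = (1, 2, 0)ᵀ
v_2 = (-1, -1, 0)ᵀ
v_3 = (0, 0, 1)ᵀ

Let N = A − (0)·I. We want v_3 with N^3 v_3 = 0 but N^2 v_3 ≠ 0; then v_{j-1} := N · v_j for j = 3, …, 2.

Pick v_3 = (0, 0, 1)ᵀ.
Then v_2 = N · v_3 = (-1, -1, 0)ᵀ.
Then v_1 = N · v_2 = (1, 2, 0)ᵀ.

Sanity check: (A − (0)·I) v_1 = (0, 0, 0)ᵀ = 0. ✓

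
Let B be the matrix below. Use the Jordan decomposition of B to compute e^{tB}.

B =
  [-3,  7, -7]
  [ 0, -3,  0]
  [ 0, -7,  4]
e^{tB} =
  [exp(-3*t), exp(4*t) - exp(-3*t), -exp(4*t) + exp(-3*t)]
  [0, exp(-3*t), 0]
  [0, -exp(4*t) + exp(-3*t), exp(4*t)]

Strategy: write B = P · J · P⁻¹ where J is a Jordan canonical form, so e^{tB} = P · e^{tJ} · P⁻¹, and e^{tJ} can be computed block-by-block.

B has Jordan form
J =
  [-3,  0, 0]
  [ 0, -3, 0]
  [ 0,  0, 4]
(up to reordering of blocks).

Per-block formulas:
  For a 1×1 block at λ = -3: exp(t · [-3]) = [e^(-3t)].
  For a 1×1 block at λ = 4: exp(t · [4]) = [e^(4t)].

After assembling e^{tJ} and conjugating by P, we get:

e^{tB} =
  [exp(-3*t), exp(4*t) - exp(-3*t), -exp(4*t) + exp(-3*t)]
  [0, exp(-3*t), 0]
  [0, -exp(4*t) + exp(-3*t), exp(4*t)]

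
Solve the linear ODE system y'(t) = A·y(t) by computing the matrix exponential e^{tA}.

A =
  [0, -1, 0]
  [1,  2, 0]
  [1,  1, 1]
e^{tA} =
  [-t*exp(t) + exp(t), -t*exp(t), 0]
  [t*exp(t), t*exp(t) + exp(t), 0]
  [t*exp(t), t*exp(t), exp(t)]

Strategy: write A = P · J · P⁻¹ where J is a Jordan canonical form, so e^{tA} = P · e^{tJ} · P⁻¹, and e^{tJ} can be computed block-by-block.

A has Jordan form
J =
  [1, 1, 0]
  [0, 1, 0]
  [0, 0, 1]
(up to reordering of blocks).

Per-block formulas:
  For a 2×2 Jordan block J_2(1): exp(t · J_2(1)) = e^(1t)·(I + t·N), where N is the 2×2 nilpotent shift.
  For a 1×1 block at λ = 1: exp(t · [1]) = [e^(1t)].

After assembling e^{tJ} and conjugating by P, we get:

e^{tA} =
  [-t*exp(t) + exp(t), -t*exp(t), 0]
  [t*exp(t), t*exp(t) + exp(t), 0]
  [t*exp(t), t*exp(t), exp(t)]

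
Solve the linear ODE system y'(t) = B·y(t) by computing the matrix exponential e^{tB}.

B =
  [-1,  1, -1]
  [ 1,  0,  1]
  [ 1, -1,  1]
e^{tB} =
  [t^2/2 - t + 1, t, t^2/2 - t]
  [t, 1, t]
  [-t^2/2 + t, -t, -t^2/2 + t + 1]

Strategy: write B = P · J · P⁻¹ where J is a Jordan canonical form, so e^{tB} = P · e^{tJ} · P⁻¹, and e^{tJ} can be computed block-by-block.

B has Jordan form
J =
  [0, 1, 0]
  [0, 0, 1]
  [0, 0, 0]
(up to reordering of blocks).

Per-block formulas:
  For a 3×3 Jordan block J_3(0): exp(t · J_3(0)) = e^(0t)·(I + t·N + (t^2/2)·N^2), where N is the 3×3 nilpotent shift.

After assembling e^{tJ} and conjugating by P, we get:

e^{tB} =
  [t^2/2 - t + 1, t, t^2/2 - t]
  [t, 1, t]
  [-t^2/2 + t, -t, -t^2/2 + t + 1]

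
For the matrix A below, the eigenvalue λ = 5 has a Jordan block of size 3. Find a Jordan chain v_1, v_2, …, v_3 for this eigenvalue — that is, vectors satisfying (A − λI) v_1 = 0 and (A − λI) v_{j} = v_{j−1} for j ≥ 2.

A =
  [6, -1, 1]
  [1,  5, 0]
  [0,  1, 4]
A Jordan chain for λ = 5 of length 3:
v_1 = (0, 1, 1)ᵀ
v_2 = (1, 1, 0)ᵀ
v_3 = (1, 0, 0)ᵀ

Let N = A − (5)·I. We want v_3 with N^3 v_3 = 0 but N^2 v_3 ≠ 0; then v_{j-1} := N · v_j for j = 3, …, 2.

Pick v_3 = (1, 0, 0)ᵀ.
Then v_2 = N · v_3 = (1, 1, 0)ᵀ.
Then v_1 = N · v_2 = (0, 1, 1)ᵀ.

Sanity check: (A − (5)·I) v_1 = (0, 0, 0)ᵀ = 0. ✓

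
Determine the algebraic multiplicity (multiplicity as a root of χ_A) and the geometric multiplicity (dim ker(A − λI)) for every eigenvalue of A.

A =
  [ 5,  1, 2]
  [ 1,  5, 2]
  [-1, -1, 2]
λ = 4: alg = 3, geom = 2

Step 1 — factor the characteristic polynomial to read off the algebraic multiplicities:
  χ_A(x) = (x - 4)^3

Step 2 — compute geometric multiplicities via the rank-nullity identity g(λ) = n − rank(A − λI):
  rank(A − (4)·I) = 1, so dim ker(A − (4)·I) = n − 1 = 2

Summary:
  λ = 4: algebraic multiplicity = 3, geometric multiplicity = 2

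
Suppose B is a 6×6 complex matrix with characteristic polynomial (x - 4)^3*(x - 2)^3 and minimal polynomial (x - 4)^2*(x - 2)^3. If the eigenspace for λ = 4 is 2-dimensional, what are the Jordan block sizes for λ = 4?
Block sizes for λ = 4: [2, 1]

Step 1 — from the characteristic polynomial, algebraic multiplicity of λ = 4 is 3. From dim ker(B − (4)·I) = 2, there are exactly 2 Jordan blocks for λ = 4.
Step 2 — from the minimal polynomial, the factor (x − 4)^2 tells us the largest block for λ = 4 has size 2.
Step 3 — with total size 3, 2 blocks, and largest block 2, the block sizes (in nonincreasing order) are [2, 1].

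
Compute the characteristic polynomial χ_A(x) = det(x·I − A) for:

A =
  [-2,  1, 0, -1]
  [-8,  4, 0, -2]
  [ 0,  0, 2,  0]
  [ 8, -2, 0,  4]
x^4 - 8*x^3 + 24*x^2 - 32*x + 16

Expanding det(x·I − A) (e.g. by cofactor expansion or by noting that A is similar to its Jordan form J, which has the same characteristic polynomial as A) gives
  χ_A(x) = x^4 - 8*x^3 + 24*x^2 - 32*x + 16
which factors as (x - 2)^4. The eigenvalues (with algebraic multiplicities) are λ = 2 with multiplicity 4.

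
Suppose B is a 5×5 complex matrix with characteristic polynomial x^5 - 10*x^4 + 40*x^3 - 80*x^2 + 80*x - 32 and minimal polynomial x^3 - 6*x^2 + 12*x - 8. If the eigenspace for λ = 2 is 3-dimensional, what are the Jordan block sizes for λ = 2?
Block sizes for λ = 2: [3, 1, 1]

Step 1 — from the characteristic polynomial, algebraic multiplicity of λ = 2 is 5. From dim ker(B − (2)·I) = 3, there are exactly 3 Jordan blocks for λ = 2.
Step 2 — from the minimal polynomial, the factor (x − 2)^3 tells us the largest block for λ = 2 has size 3.
Step 3 — with total size 5, 3 blocks, and largest block 3, the block sizes (in nonincreasing order) are [3, 1, 1].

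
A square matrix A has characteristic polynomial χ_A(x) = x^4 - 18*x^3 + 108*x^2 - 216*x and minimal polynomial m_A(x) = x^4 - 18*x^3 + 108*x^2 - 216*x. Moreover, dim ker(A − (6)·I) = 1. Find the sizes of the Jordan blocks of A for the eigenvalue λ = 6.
Block sizes for λ = 6: [3]

Step 1 — from the characteristic polynomial, algebraic multiplicity of λ = 6 is 3. From dim ker(A − (6)·I) = 1, there are exactly 1 Jordan blocks for λ = 6.
Step 2 — from the minimal polynomial, the factor (x − 6)^3 tells us the largest block for λ = 6 has size 3.
Step 3 — with total size 3, 1 blocks, and largest block 3, the block sizes (in nonincreasing order) are [3].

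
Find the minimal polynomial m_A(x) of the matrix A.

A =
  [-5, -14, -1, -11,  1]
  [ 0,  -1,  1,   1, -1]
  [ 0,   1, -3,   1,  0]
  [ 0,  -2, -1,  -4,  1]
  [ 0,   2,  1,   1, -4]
x^4 + 14*x^3 + 72*x^2 + 162*x + 135

The characteristic polynomial is χ_A(x) = (x + 3)^4*(x + 5), so the eigenvalues are known. The minimal polynomial is
  m_A(x) = Π_λ (x − λ)^{k_λ}
where k_λ is the size of the *largest* Jordan block for λ (equivalently, the smallest k with (A − λI)^k v = 0 for every generalised eigenvector v of λ).

  λ = -5: largest Jordan block has size 1, contributing (x + 5)
  λ = -3: largest Jordan block has size 3, contributing (x + 3)^3

So m_A(x) = (x + 3)^3*(x + 5) = x^4 + 14*x^3 + 72*x^2 + 162*x + 135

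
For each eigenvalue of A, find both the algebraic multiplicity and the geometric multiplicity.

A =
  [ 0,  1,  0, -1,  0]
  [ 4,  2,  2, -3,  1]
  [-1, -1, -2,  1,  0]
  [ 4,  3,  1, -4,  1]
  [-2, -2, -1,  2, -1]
λ = -1: alg = 5, geom = 2

Step 1 — factor the characteristic polynomial to read off the algebraic multiplicities:
  χ_A(x) = (x + 1)^5

Step 2 — compute geometric multiplicities via the rank-nullity identity g(λ) = n − rank(A − λI):
  rank(A − (-1)·I) = 3, so dim ker(A − (-1)·I) = n − 3 = 2

Summary:
  λ = -1: algebraic multiplicity = 5, geometric multiplicity = 2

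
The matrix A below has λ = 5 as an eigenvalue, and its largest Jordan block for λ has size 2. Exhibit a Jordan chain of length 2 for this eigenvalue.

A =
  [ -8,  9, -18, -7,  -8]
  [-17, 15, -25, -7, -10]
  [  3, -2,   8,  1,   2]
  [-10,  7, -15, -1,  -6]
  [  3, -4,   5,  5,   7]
A Jordan chain for λ = 5 of length 2:
v_1 = (-21, -21, 7, -14, 7)ᵀ
v_2 = (3, -2, -2, 0, 0)ᵀ

Let N = A − (5)·I. We want v_2 with N^2 v_2 = 0 but N^1 v_2 ≠ 0; then v_{j-1} := N · v_j for j = 2, …, 2.

Pick v_2 = (3, -2, -2, 0, 0)ᵀ.
Then v_1 = N · v_2 = (-21, -21, 7, -14, 7)ᵀ.

Sanity check: (A − (5)·I) v_1 = (0, 0, 0, 0, 0)ᵀ = 0. ✓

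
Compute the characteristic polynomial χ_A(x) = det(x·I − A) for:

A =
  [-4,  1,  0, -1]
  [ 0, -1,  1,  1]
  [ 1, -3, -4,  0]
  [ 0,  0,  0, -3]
x^4 + 12*x^3 + 54*x^2 + 108*x + 81

Expanding det(x·I − A) (e.g. by cofactor expansion or by noting that A is similar to its Jordan form J, which has the same characteristic polynomial as A) gives
  χ_A(x) = x^4 + 12*x^3 + 54*x^2 + 108*x + 81
which factors as (x + 3)^4. The eigenvalues (with algebraic multiplicities) are λ = -3 with multiplicity 4.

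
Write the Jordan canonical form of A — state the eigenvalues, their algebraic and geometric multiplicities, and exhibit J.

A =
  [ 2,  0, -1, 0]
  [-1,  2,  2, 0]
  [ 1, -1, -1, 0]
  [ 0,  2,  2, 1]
J_3(1) ⊕ J_1(1)

The characteristic polynomial is
  det(x·I − A) = x^4 - 4*x^3 + 6*x^2 - 4*x + 1 = (x - 1)^4

Eigenvalues and multiplicities (the geometric multiplicity of λ is n − rank(A − λI), which equals the number of Jordan blocks for λ):
  λ = 1: algebraic multiplicity = 4, geometric multiplicity = 2

Determining the block sizes for each eigenvalue:
  λ = 1: with am = 4 and gm = 2, the partition is not yet determined (e.g. several partitions of 4 into 2 parts exist). Let N = A − (1)·I. Computing rank(N^1) = 2, rank(N^2) = 1, rank(N^3) = 0; the number of blocks of size ≥ j is rank(N^{j−1}) − rank(N^j), giving [2, 1, 1]. So we have 1 block(s) of size 3, 1 block(s) of size 1 → block sizes [3, 1]

Assembling the blocks gives a Jordan form
J =
  [1, 1, 0, 0]
  [0, 1, 1, 0]
  [0, 0, 1, 0]
  [0, 0, 0, 1]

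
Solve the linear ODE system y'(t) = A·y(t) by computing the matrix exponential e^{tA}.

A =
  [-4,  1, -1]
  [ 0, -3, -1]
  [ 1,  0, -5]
e^{tA} =
  [-t^2*exp(-4*t)/2 + exp(-4*t), t^2*exp(-4*t)/2 + t*exp(-4*t), -t*exp(-4*t)]
  [-t^2*exp(-4*t)/2, t^2*exp(-4*t)/2 + t*exp(-4*t) + exp(-4*t), -t*exp(-4*t)]
  [-t^2*exp(-4*t)/2 + t*exp(-4*t), t^2*exp(-4*t)/2, -t*exp(-4*t) + exp(-4*t)]

Strategy: write A = P · J · P⁻¹ where J is a Jordan canonical form, so e^{tA} = P · e^{tJ} · P⁻¹, and e^{tJ} can be computed block-by-block.

A has Jordan form
J =
  [-4,  1,  0]
  [ 0, -4,  1]
  [ 0,  0, -4]
(up to reordering of blocks).

Per-block formulas:
  For a 3×3 Jordan block J_3(-4): exp(t · J_3(-4)) = e^(-4t)·(I + t·N + (t^2/2)·N^2), where N is the 3×3 nilpotent shift.

After assembling e^{tJ} and conjugating by P, we get:

e^{tA} =
  [-t^2*exp(-4*t)/2 + exp(-4*t), t^2*exp(-4*t)/2 + t*exp(-4*t), -t*exp(-4*t)]
  [-t^2*exp(-4*t)/2, t^2*exp(-4*t)/2 + t*exp(-4*t) + exp(-4*t), -t*exp(-4*t)]
  [-t^2*exp(-4*t)/2 + t*exp(-4*t), t^2*exp(-4*t)/2, -t*exp(-4*t) + exp(-4*t)]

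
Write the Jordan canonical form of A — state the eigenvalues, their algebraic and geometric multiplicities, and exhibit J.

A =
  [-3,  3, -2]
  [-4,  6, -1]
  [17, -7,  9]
J_3(4)

The characteristic polynomial is
  det(x·I − A) = x^3 - 12*x^2 + 48*x - 64 = (x - 4)^3

Eigenvalues and multiplicities (the geometric multiplicity of λ is n − rank(A − λI), which equals the number of Jordan blocks for λ):
  λ = 4: algebraic multiplicity = 3, geometric multiplicity = 1

Determining the block sizes for each eigenvalue:
  λ = 4: one block (gm = 1), so the single block has size am = 3 → block sizes [3]

Assembling the blocks gives a Jordan form
J =
  [4, 1, 0]
  [0, 4, 1]
  [0, 0, 4]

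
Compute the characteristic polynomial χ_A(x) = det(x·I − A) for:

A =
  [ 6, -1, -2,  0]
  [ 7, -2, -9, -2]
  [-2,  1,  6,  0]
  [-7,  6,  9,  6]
x^4 - 16*x^3 + 96*x^2 - 256*x + 256

Expanding det(x·I − A) (e.g. by cofactor expansion or by noting that A is similar to its Jordan form J, which has the same characteristic polynomial as A) gives
  χ_A(x) = x^4 - 16*x^3 + 96*x^2 - 256*x + 256
which factors as (x - 4)^4. The eigenvalues (with algebraic multiplicities) are λ = 4 with multiplicity 4.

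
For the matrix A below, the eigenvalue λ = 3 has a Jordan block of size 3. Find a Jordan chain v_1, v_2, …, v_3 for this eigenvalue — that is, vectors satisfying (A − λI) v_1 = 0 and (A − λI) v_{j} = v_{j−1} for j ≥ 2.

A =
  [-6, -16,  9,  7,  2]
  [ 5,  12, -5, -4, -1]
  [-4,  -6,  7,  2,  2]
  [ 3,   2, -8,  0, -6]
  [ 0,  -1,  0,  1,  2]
A Jordan chain for λ = 3 of length 3:
v_1 = (-14, 8, -4, 6, -2)ᵀ
v_2 = (-9, 5, -4, 3, 0)ᵀ
v_3 = (1, 0, 0, 0, 0)ᵀ

Let N = A − (3)·I. We want v_3 with N^3 v_3 = 0 but N^2 v_3 ≠ 0; then v_{j-1} := N · v_j for j = 3, …, 2.

Pick v_3 = (1, 0, 0, 0, 0)ᵀ.
Then v_2 = N · v_3 = (-9, 5, -4, 3, 0)ᵀ.
Then v_1 = N · v_2 = (-14, 8, -4, 6, -2)ᵀ.

Sanity check: (A − (3)·I) v_1 = (0, 0, 0, 0, 0)ᵀ = 0. ✓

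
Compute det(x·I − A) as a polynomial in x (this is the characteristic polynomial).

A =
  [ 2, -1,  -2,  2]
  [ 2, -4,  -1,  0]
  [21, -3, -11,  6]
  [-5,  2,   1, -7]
x^4 + 20*x^3 + 150*x^2 + 500*x + 625

Expanding det(x·I − A) (e.g. by cofactor expansion or by noting that A is similar to its Jordan form J, which has the same characteristic polynomial as A) gives
  χ_A(x) = x^4 + 20*x^3 + 150*x^2 + 500*x + 625
which factors as (x + 5)^4. The eigenvalues (with algebraic multiplicities) are λ = -5 with multiplicity 4.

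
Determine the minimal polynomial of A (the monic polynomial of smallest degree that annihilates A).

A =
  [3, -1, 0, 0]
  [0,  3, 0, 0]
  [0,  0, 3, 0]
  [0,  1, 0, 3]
x^2 - 6*x + 9

The characteristic polynomial is χ_A(x) = (x - 3)^4, so the eigenvalues are known. The minimal polynomial is
  m_A(x) = Π_λ (x − λ)^{k_λ}
where k_λ is the size of the *largest* Jordan block for λ (equivalently, the smallest k with (A − λI)^k v = 0 for every generalised eigenvector v of λ).

  λ = 3: largest Jordan block has size 2, contributing (x − 3)^2

So m_A(x) = (x - 3)^2 = x^2 - 6*x + 9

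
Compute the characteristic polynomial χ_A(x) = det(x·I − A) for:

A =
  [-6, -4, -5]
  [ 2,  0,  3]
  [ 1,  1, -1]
x^3 + 7*x^2 + 16*x + 12

Expanding det(x·I − A) (e.g. by cofactor expansion or by noting that A is similar to its Jordan form J, which has the same characteristic polynomial as A) gives
  χ_A(x) = x^3 + 7*x^2 + 16*x + 12
which factors as (x + 2)^2*(x + 3). The eigenvalues (with algebraic multiplicities) are λ = -3 with multiplicity 1, λ = -2 with multiplicity 2.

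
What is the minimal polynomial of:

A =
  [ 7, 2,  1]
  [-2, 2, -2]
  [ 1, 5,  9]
x^3 - 18*x^2 + 108*x - 216

The characteristic polynomial is χ_A(x) = (x - 6)^3, so the eigenvalues are known. The minimal polynomial is
  m_A(x) = Π_λ (x − λ)^{k_λ}
where k_λ is the size of the *largest* Jordan block for λ (equivalently, the smallest k with (A − λI)^k v = 0 for every generalised eigenvector v of λ).

  λ = 6: largest Jordan block has size 3, contributing (x − 6)^3

So m_A(x) = (x - 6)^3 = x^3 - 18*x^2 + 108*x - 216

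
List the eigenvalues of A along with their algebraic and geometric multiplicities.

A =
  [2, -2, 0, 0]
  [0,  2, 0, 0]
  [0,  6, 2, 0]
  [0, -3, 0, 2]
λ = 2: alg = 4, geom = 3

Step 1 — factor the characteristic polynomial to read off the algebraic multiplicities:
  χ_A(x) = (x - 2)^4

Step 2 — compute geometric multiplicities via the rank-nullity identity g(λ) = n − rank(A − λI):
  rank(A − (2)·I) = 1, so dim ker(A − (2)·I) = n − 1 = 3

Summary:
  λ = 2: algebraic multiplicity = 4, geometric multiplicity = 3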